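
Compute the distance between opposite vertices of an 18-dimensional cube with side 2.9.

Diagonal = √18 · 2.9 ≈ 12.3037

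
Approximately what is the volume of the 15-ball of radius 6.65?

The n-ball volume is π^(n/2)·r^n/Γ(n/2+1). With n=15, r=6.65: V ≈ 8.38986e+11.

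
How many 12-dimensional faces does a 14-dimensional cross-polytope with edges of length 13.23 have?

Each 12-face is the convex hull of 13 vertices, one chosen as ±e_i from each of 13 distinct axes: 2^13·C(14,13) = 114688.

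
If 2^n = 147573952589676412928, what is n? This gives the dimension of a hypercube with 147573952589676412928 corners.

n = log_2(147573952589676412928) = 67.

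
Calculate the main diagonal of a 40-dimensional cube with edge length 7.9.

Diagonal = √40 · 7.9 ≈ 49.964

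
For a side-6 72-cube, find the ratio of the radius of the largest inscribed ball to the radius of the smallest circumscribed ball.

Ratio = (s/2)/(s√72/2) = 72^(-1/2) ≈ 0.117851.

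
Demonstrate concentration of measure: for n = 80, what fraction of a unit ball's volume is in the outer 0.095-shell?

1 - (1-0.095)^80 ≈ 0.99966 ≈ 99.9660%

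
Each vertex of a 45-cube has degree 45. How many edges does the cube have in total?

The 45-cube has n·2^(n-1) = 45·2^44 = 45·17592186044416 = 791648371998720 edges.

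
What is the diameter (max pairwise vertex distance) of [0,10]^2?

Diagonal = √2 · 10 ≈ 14.1421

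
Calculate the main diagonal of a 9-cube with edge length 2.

The space diagonal of an n-cube of side s is s√n. Here 2·√9 = 6.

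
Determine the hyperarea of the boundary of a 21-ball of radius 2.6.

S = n·V_n(r)/r = 21·V_21(2.6)/2.6 (volume-to-surface relation), giving 5.8376e+07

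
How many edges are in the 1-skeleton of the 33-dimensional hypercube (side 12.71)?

An n-cube has n·2^(n-1) edges. With n = 33: 33·4294967296 = 141733920768.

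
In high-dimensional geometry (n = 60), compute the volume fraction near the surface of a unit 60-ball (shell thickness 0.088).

1 - (1-0.088)^60 ≈ 0.996022 ≈ 99.60%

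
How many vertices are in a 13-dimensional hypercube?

Choose 0 of 13 axes to span the face (C(13,0) = 1 way), then fix each of the remaining 13 coordinates at one of its two extreme values (2^13 = 8192 ways): 1·8192 = 8192.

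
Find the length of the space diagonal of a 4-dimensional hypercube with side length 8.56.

The space diagonal of an n-cube of side s is s√n. Here 8.56·√4 = 17.12.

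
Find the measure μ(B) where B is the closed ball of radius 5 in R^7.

The n-ball volume is π^(n/2)·r^n/Γ(n/2+1). With n=7, r=5: V = 250000·π^3/21 ≈ 369122.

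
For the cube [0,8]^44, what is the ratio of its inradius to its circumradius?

Ratio = (s/2)/(s√44/2) = 44^(-1/2) ≈ 0.150756.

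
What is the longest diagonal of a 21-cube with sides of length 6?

d = √(6² + 6² + ... + 6²) [21 terms] = √(21·6²) = 6√21 ≈ 27.4955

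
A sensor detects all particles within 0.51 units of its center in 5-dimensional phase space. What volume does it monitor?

Volume = π^{5/2}·(0.51)^5/Γ(7/2) ≈ 0.181614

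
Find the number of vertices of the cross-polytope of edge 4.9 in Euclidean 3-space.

f_0(3-orthoplex) = 2^1 · (3 choose 1) = 6.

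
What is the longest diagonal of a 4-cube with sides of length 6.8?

Diagonal = √4 · 6.8 = 13.6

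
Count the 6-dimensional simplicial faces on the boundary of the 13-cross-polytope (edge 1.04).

f_6(13-orthoplex) = 2^7 · (13 choose 7) = 219648.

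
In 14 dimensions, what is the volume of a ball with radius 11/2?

V = 379749833583241·π^7/82575360 ≈ 1.38898e+10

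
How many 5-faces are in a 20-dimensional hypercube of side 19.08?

An n-cube has C(n,k)·2^(n-k) k-faces. Here C(20,5)·2^15 = 15504·32768 = 508035072.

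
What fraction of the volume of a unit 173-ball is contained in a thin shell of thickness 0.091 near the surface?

1 - (1-0.091)^173 ≈ 0.9999999321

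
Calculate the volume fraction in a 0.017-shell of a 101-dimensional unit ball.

1 - (1-0.017)^101 ≈ 0.823028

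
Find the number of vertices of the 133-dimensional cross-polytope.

The 133-dimensional cross-polytope has 2n = 2·133 = 266 vertices.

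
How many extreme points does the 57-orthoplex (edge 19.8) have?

The vertices are ±e_1, ..., ±e_57, so there are 2·57 = 114.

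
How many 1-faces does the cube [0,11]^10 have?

The 10-cube has n·2^(n-1) = 10·2^9 = 10·512 = 5120 edges.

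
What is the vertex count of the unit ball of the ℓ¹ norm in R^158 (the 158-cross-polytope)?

The 158-dimensional cross-polytope has 2n = 2·158 = 316 vertices.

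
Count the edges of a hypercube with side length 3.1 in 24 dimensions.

An n-cube has n·2^(n-1) edges. With n = 24: 24·8388608 = 201326592.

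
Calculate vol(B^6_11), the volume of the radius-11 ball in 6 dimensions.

V_6(11) = π^(6/2) · (11)^6 / Γ(6/2 + 1) = 1771561·π^3/6 ≈ 9.15492e+06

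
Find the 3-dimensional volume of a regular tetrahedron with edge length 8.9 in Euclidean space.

Volume = (√2/12) · 8.9³ = 83.0814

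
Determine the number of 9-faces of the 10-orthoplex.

Number of 9-faces = 2^(9+1) · C(10,9+1) = 1024 · 1 = 1024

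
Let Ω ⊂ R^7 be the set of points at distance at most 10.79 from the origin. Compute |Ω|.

The n-ball volume is π^(n/2)·r^n/Γ(n/2+1). With n=7, r=10.79: V ≈ 8.04508e+07.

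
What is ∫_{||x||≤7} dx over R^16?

V_16(7) = π^(16/2) · (7)^16 / Γ(16/2 + 1) = 4747561509943·π^8/5760 ≈ 7.82073e+12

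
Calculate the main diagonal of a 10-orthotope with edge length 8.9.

Diagonal = √10 · 8.9 ≈ 28.1443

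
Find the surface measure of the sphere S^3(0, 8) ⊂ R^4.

|∂B_4(8)| = 1024·π^2 ≈ 10106.5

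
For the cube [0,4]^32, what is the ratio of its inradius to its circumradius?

r_in / r_out = (4/2) / (4√32/2) = 1/√32 ≈ 0.176777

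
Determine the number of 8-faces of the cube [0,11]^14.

Number of 8-faces = C(14,8) · 2^(14-8) = 3003 · 64 = 192192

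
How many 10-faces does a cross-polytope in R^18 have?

Each 10-face is the convex hull of 11 vertices, one chosen as ±e_i from each of 11 distinct axes: 2^11·C(18,11) = 65175552.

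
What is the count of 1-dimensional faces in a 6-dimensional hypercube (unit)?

Choose 1 of 6 axes to span the face (C(6,1) = 6 ways), then fix each of the remaining 5 coordinates at one of its two extreme values (2^5 = 32 ways): 6·32 = 192.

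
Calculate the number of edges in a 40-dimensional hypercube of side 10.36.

Each of the 2^40 = 1099511627776 vertices has degree 40; total edges = 40·2^40/2 = 21990232555520.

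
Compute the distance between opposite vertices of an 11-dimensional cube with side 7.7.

The space diagonal of an n-cube of side s is s√n. Here 7.7·√11 ≈ 25.538.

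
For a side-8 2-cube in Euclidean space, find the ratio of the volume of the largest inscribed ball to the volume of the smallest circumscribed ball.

V_in / V_out = (r_in/r_out)^2 = (1/√2)^2 = 2^(-2/2) ≈ 0.5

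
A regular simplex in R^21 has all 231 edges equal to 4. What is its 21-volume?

V_21 = √(22) · 4^21 / (21! · 2^(21/2)) ≈ 2.78813e-10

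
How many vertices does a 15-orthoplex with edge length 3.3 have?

An n-cross-polytope has 2^(k+1)·C(n,k+1) k-faces. Here 2^1·C(15,1) = 2·15 = 30.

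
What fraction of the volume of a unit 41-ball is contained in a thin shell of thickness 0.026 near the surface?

Shell fraction = 1 - (1-0.026)^41 ≈ 0.660439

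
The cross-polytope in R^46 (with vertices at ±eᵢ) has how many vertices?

An n-cross-polytope has 2n vertices; here n = 46, giving 92.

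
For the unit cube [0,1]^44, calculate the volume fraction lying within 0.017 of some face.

1 - (1 - 2·0.017)^44 = 1 - 0.966^44 ≈ 0.78173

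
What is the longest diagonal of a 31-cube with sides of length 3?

The space diagonal of an n-cube of side s is s√n. Here 3·√31 ≈ 16.7033.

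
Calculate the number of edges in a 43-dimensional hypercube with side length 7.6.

Each of the 2^43 = 8796093022208 vertices has degree 43; total edges = 43·2^43/2 = 189115999977472.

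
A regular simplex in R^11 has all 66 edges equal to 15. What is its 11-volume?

V = (15^11 / 11!) · √((11+1) / 2^11) ≈ 16587.2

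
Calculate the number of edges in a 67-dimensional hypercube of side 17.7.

Number of 1-faces = C(67,1)·2^(67-1) = 67·73786976294838206464 = 4943727411754159833088.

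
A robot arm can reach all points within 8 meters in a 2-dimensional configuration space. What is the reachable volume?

V = 64·π ≈ 201.062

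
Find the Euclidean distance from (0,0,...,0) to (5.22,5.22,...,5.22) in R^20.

d = √(5.22² + 5.22² + ... + 5.22²) [20 terms] = √(20·5.22²) = 5.22√20 ≈ 23.3445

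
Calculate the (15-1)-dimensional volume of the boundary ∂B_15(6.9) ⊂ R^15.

S = n·V_n(r)/r = 15·V_15(6.9)/6.9 (volume-to-surface relation), giving 3.17255e+12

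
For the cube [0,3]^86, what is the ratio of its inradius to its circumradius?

Ratio = (s/2)/(s√86/2) = 86^(-1/2) ≈ 0.107833.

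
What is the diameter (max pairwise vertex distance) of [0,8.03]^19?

||(8.03,8.03,...,8.03)|| = √(19)·8.03 ≈ 35.002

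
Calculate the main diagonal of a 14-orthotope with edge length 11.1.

||(11.1,11.1,...,11.1)|| = √(14)·11.1 ≈ 41.5324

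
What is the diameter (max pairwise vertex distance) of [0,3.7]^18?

||(3.7,3.7,...,3.7)|| = √(18)·3.7 ≈ 15.6978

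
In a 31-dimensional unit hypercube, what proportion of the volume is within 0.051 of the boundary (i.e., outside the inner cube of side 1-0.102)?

The inner cube has side 1-2·0.051 = 0.898 and volume (0.898)^31 ≈ 0.03561, so the shell holds 0.96439 of the volume.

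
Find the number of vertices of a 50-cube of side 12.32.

Each vertex is a binary string of length 50, so there are 2^50 = 1125899906842624.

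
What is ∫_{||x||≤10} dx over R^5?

V_5(10) = π^(5/2) · (10)^5 / Γ(5/2 + 1) = 160000·π^2/3 ≈ 526379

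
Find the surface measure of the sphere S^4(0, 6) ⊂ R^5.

S = n·V_n(r)/r = 5·V_5(6)/6 (volume-to-surface relation), giving 3456·π^2 ≈ 34109.4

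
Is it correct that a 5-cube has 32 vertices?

True. The 5-cube has 2^5 = 32 vertices.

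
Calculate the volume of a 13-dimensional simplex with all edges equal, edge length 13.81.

V = (13.81^13 / 13!) · √((13+1) / 2^13) ≈ 4411.71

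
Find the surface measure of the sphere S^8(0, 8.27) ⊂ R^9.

S_9(8.27) = 2·π^(9/2)·(8.27)^8 / Γ(9/2) ≈ 6.49538e+08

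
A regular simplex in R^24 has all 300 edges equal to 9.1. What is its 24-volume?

V_24 = √(25) · 9.1^24 / (24! · 2^(24/2)) ≈ 0.000204596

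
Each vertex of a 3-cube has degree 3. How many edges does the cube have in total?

The 3-cube has n·2^(n-1) = 3·2^2 = 3·4 = 12 edges.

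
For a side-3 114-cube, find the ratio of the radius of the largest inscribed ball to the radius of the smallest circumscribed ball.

Ratio = (s/2)/(s√114/2) = 114^(-1/2) ≈ 0.0936586.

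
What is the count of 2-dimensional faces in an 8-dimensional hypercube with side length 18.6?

Number of 2-faces = C(8,2) · 2^(8-2) = 28 · 64 = 1792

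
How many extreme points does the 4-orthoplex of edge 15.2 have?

Number of vertices = 2n = 8.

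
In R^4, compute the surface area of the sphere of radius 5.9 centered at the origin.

The surface area of an n-ball is 2π^(n/2) r^(n-1) / Γ(n/2). For n=4, r=5.9: 4054.02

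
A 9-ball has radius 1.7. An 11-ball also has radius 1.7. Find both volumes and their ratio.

V_9(1.7) ≈ 391.163. V_11(1.7) ≈ 645.718. Ratio V_9/V_11 ≈ 0.6058.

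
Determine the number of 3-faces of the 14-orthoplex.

Each 3-face is the convex hull of 4 vertices, one chosen as ±e_i from each of 4 distinct axes: 2^4·C(14,4) = 16016.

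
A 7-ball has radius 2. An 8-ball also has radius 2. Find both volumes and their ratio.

V_7(2) ≈ 604.77. V_8(2) ≈ 1039.03. Ratio V_7/V_8 ≈ 0.5821.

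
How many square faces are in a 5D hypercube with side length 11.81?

f_2(5-cube) = (5 choose 2) · 2^3 = 80.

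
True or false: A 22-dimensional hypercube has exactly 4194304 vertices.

True. The 22-cube has 2^22 = 4194304 vertices.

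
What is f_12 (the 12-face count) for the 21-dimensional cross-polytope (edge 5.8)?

f_12(21-orthoplex) = 2^13 · (21 choose 13) = 1666990080.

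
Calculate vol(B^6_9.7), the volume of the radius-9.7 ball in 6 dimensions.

V_6(9.7) = π^(6/2) · (9.7)^6 / Γ(6/2 + 1) ≈ 4.30456e+06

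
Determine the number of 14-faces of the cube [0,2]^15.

Number of 14-faces = C(15,14) · 2^(15-14) = 15 · 2 = 30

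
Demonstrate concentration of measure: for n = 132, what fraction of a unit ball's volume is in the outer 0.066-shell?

1 - (1-0.066)^132 ≈ 0.999878 ≈ 99.9878%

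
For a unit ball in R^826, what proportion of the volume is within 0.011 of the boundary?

V(inner)/V(outer) = ((1-0.011)/1)^826 ≈ 0.0001077, so the shell fraction is 0.999892.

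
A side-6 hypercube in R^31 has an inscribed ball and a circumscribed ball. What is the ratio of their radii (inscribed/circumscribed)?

For an n-cube of any side s, the inradius is s/2 and the circumradius is s√n/2, so the ratio is 1/√31 ≈ 0.179605.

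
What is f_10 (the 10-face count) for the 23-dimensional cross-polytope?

Number of 10-faces = 2^(10+1) · C(23,10+1) = 2048 · 1352078 = 2769055744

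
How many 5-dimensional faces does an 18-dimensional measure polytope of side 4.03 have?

An n-cube has C(n,k)·2^(n-k) k-faces. Here C(18,5)·2^13 = 8568·8192 = 70189056.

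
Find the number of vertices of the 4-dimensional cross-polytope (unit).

The 4-dimensional cross-polytope has 2n = 2·4 = 8 vertices.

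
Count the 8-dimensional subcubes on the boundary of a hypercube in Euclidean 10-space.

Number of 8-faces = C(10,8) · 2^(10-8) = 45 · 4 = 180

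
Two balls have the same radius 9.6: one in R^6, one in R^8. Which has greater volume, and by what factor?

V_6(9.6) ≈ 4.04507e+06, V_8(9.6) ≈ 2.92791e+08. The 8-ball is larger by a factor of 72.38.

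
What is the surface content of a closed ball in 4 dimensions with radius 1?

The surface area of an n-ball is 2π^(n/2) r^(n-1) / Γ(n/2). For n=4, r=1: 2·π^2 ≈ 19.7392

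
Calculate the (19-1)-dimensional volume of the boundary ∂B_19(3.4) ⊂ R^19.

The surface area of an n-ball is 2π^(n/2) r^(n-1) / Γ(n/2). For n=19, r=3.4: 3.26559e+09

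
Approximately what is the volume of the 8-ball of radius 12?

V = 17915904·π^4 ≈ 1.74517e+09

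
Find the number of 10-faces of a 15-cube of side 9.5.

An n-cube has C(n,k)·2^(n-k) k-faces. Here C(15,10)·2^5 = 3003·32 = 96096.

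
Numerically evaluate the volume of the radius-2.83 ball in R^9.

The n-ball volume is π^(n/2)·r^n/Γ(n/2+1). With n=9, r=2.83: V ≈ 38405.7.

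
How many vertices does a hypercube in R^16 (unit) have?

The 16-cube has 2^16 = 65536 vertices.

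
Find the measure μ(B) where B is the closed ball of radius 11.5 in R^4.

Volume = π^{4/2}·(11.5)^4/Γ(3) = 279841·π^2/32 ≈ 86310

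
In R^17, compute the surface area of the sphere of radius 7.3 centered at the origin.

S_17(7.3) = 2·π^(17/2)·(7.3)^16 / Γ(17/2) ≈ 1.55875e+14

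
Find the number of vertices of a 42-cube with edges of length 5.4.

Each vertex is a binary string of length 42, so there are 2^42 = 4398046511104.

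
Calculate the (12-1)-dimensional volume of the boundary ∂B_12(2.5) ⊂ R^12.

|∂B_12(2.5)| = 9765625·π^6/24576 ≈ 382022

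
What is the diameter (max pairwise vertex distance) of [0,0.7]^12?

Diagonal = √12 · 0.7 ≈ 2.42487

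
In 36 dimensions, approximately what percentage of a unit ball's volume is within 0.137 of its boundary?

1 - (1-0.137)^36 ≈ 0.99503 ≈ 99.50%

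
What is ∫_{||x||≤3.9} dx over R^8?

Volume = π^{8/2}·(3.9)^8/Γ(5) ≈ 217223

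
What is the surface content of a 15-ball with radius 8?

|∂B_15(8)| = 1125899906842624·π^7/135135 ≈ 2.51641e+13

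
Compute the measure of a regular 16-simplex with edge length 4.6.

V_16 = √(17) · 4.6^16 / (16! · 2^(16/2)) ≈ 3.09379e-05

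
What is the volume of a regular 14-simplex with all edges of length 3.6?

V = (3.6^14 / 14!) · √((14+1) / 2^14) ≈ 2.13139e-05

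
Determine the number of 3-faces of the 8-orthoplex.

Each 3-face is the convex hull of 4 vertices, one chosen as ±e_i from each of 4 distinct axes: 2^4·C(8,4) = 1120.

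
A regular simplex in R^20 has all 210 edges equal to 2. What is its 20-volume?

V_20 = √(21) · 2^20 / (20! · 2^(20/2)) ≈ 1.92879e-15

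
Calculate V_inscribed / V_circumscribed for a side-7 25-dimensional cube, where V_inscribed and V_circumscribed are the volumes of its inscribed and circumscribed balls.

V_in / V_out = (r_in/r_out)^25 = (1/√25)^25 = 25^(-25/2) ≈ 3.35544e-18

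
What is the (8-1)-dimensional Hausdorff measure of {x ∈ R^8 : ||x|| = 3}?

|∂B_8(3)| = 729·π^4 ≈ 71011.2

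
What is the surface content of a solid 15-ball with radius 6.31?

|∂B_15(6.31)| ≈ 9.07679e+11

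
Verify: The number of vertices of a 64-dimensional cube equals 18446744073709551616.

True. The 64-cube has 2^64 = 18446744073709551616 vertices.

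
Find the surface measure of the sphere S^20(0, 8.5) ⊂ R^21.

S_21(8.5) = 2·π^(21/2)·(8.5)^20 / Γ(21/2) = 239072435685151324847153·π^10/19718899200 ≈ 1.13539e+18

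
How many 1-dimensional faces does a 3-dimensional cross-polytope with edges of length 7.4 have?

f_1(3-orthoplex) = 2^2 · (3 choose 2) = 12.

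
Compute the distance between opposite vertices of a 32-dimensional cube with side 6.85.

The space diagonal of an n-cube of side s is s√n. Here 6.85·√32 ≈ 38.7495.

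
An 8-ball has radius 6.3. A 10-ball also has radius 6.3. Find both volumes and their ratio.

V_8(6.3) ≈ 1.00719e+07. V_10(6.3) ≈ 2.51173e+08. Ratio V_8/V_10 ≈ 0.0401.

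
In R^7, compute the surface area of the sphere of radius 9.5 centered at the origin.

The surface area of an n-ball is 2π^(n/2) r^(n-1) / Γ(n/2). For n=7, r=9.5: 47045881·π^3/60 ≈ 2.4312e+07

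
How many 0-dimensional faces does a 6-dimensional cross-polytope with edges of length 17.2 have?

Each 0-face is the convex hull of 1 vertex, one chosen as ±e_i from each of 1 distinct axis: 2^1·C(6,1) = 12.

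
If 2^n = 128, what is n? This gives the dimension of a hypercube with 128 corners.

Since 2^n = 128, we have n = 7.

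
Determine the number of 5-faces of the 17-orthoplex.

Each 5-face is the convex hull of 6 vertices, one chosen as ±e_i from each of 6 distinct axes: 2^6·C(17,6) = 792064.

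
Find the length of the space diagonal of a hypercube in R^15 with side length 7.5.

Diagonal = √15 · 7.5 ≈ 29.0474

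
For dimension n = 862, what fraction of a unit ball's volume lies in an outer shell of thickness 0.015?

1 - (1-0.015)^862 ≈ 0.999997802 ≈ 99.999780%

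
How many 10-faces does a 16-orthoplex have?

An n-cross-polytope has 2^(k+1)·C(n,k+1) k-faces. Here 2^11·C(16,11) = 2048·4368 = 8945664.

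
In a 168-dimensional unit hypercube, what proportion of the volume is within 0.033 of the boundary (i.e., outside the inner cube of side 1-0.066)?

The inner cube has side 1-2·0.033 = 0.934 and volume (0.934)^168 ≈ 1.043e-05, so the shell holds 0.99999 of the volume.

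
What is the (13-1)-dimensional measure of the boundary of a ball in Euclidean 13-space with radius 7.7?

S = n·V_n(r)/r = 13·V_13(7.7)/7.7 (volume-to-surface relation), giving 5.14249e+11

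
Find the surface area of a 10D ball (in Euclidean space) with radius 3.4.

S = n·V_n(r)/r = 10·V_10(3.4)/3.4 (volume-to-surface relation), giving 1.54838e+06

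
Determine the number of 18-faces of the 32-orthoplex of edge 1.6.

An n-cross-polytope has 2^(k+1)·C(n,k+1) k-faces. Here 2^19·C(32,19) = 524288·347373600 = 182123809996800.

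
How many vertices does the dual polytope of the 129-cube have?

Number of vertices = 2n = 258.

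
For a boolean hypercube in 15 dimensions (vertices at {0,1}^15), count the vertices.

Number of vertices = 2^15 = 32768.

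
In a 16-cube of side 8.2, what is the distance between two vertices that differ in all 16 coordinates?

Diagonal = √16 · 8.2 = 32.8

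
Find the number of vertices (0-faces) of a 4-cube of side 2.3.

f_0(4-cube) = (4 choose 0) · 2^4 = 16.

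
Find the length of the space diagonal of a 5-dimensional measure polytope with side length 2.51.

||(2.51,2.51,...,2.51)|| = √(5)·2.51 ≈ 5.61253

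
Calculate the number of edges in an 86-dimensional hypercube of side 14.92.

The 86-cube has n·2^(n-1) = 86·2^85 = 86·38685626227668133590597632 = 3326963855579459488791396352 edges.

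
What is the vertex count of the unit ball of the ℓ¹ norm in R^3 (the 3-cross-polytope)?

Number of vertices = 2n = 6.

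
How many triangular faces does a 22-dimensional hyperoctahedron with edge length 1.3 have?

An n-cross-polytope has 2^(k+1)·C(n,k+1) k-faces. Here 2^3·C(22,3) = 8·1540 = 12320.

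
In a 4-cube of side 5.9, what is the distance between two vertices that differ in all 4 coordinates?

Diagonal = √4 · 5.9 = 11.8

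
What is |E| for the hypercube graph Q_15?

An n-cube has n·2^(n-1) edges. With n = 15: 15·16384 = 245760.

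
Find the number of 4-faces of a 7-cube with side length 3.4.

Number of 4-faces = C(7,4) · 2^(7-4) = 35 · 8 = 280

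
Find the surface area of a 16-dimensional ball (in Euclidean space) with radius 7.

S_16(7) = 2·π^(16/2)·(7)^15 / Γ(16/2) = 678223072849·π^8/360 ≈ 1.78759e+13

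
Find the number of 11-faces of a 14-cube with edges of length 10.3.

f_11(14-cube) = (14 choose 11) · 2^3 = 2912.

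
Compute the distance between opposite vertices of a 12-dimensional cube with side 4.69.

||(4.69,4.69,...,4.69)|| = √(12)·4.69 ≈ 16.2466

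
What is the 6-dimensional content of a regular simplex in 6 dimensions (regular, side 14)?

V = (14^6 / 6!) · √((6+1) / 2^6) ≈ 3458.56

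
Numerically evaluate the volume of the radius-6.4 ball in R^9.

V_9(6.4) = π^(9/2) · (6.4)^9 / Γ(9/2 + 1) ≈ 5.94207e+07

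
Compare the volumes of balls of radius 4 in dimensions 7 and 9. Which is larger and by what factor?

V_7(4) ≈ 77410.6, V_9(4) ≈ 864684. The 9-ball is larger by a factor of 11.17.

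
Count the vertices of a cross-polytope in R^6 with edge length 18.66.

An n-cross-polytope has 2n vertices; here n = 6, giving 12.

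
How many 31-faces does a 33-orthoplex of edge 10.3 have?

Number of 31-faces = 2^(31+1) · C(33,31+1) = 4294967296 · 33 = 141733920768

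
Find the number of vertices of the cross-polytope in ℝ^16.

f_0(16-orthoplex) = 2^1 · (16 choose 1) = 32.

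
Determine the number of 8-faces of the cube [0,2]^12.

Choose 8 of 12 axes to span the face (C(12,8) = 495 ways), then fix each of the remaining 4 coordinates at one of its two extreme values (2^4 = 16 ways): 495·16 = 7920.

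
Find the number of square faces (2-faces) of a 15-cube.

Number of 2-faces = C(15,2) · 2^(15-2) = 105 · 8192 = 860160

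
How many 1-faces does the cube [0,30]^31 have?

Each of the 2^31 = 2147483648 vertices has degree 31; total edges = 31·2^31/2 = 33285996544.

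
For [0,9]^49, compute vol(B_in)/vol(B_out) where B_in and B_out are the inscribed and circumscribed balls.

V_in/V_out = n^(-n/2) = 49^(-49/2) ≈ 3.89221e-42.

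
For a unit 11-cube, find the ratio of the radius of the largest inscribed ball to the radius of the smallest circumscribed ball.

For an n-cube of any side s, the inradius is s/2 and the circumradius is s√n/2, so the ratio is 1/√11 ≈ 0.301511.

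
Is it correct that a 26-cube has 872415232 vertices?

False. The 26-cube has 2^26 = 67108864 vertices.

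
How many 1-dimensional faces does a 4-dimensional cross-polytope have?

An n-cross-polytope has 2^(k+1)·C(n,k+1) k-faces. Here 2^2·C(4,2) = 4·6 = 24.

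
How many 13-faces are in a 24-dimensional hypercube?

An n-cube has C(n,k)·2^(n-k) k-faces. Here C(24,13)·2^11 = 2496144·2048 = 5112102912.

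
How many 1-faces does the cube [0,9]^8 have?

The 8-cube has n·2^(n-1) = 8·2^7 = 8·128 = 1024 edges.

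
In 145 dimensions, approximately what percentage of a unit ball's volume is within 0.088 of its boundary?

1 - (1-0.088)^145 ≈ 0.9999984178 ≈ 99.999842%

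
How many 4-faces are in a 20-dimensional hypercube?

An n-cube has C(n,k)·2^(n-k) k-faces. Here C(20,4)·2^16 = 4845·65536 = 317521920.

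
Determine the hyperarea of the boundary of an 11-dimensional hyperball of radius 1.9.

The surface area of an n-ball is 2π^(n/2) r^(n-1) / Γ(n/2). For n=11, r=1.9: 12706.7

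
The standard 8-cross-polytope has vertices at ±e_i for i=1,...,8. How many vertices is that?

Number of vertices = 2n = 16.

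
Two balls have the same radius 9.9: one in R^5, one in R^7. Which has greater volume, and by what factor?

V_5(9.9) ≈ 500581, V_7(9.9) ≈ 4.40379e+07. The 7-ball is larger by a factor of 87.97.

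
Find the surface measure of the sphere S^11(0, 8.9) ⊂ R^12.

S_12(8.9) = 2·π^(12/2)·(8.9)^11 / Γ(12/2) ≈ 4.4467e+11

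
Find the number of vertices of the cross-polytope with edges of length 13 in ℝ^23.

Number of 0-faces = 2^(0+1) · C(23,0+1) = 2 · 23 = 46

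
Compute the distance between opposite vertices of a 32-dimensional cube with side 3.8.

The space diagonal of an n-cube of side s is s√n. Here 3.8·√32 ≈ 21.496.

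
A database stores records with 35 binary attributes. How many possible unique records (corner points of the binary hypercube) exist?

Number of vertices = 2^35 = 34359738368.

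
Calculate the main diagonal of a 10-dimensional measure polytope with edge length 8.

Diagonal = √10 · 8 ≈ 25.2982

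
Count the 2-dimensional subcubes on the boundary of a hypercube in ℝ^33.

Choose 2 of 33 axes to span the face (C(33,2) = 528 ways), then fix each of the remaining 31 coordinates at one of its two extreme values (2^31 = 2147483648 ways): 528·2147483648 = 1133871366144.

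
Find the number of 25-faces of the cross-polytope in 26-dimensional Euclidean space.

Each 25-face is the convex hull of 26 vertices, one chosen as ±e_i from each of 26 distinct axes: 2^26·C(26,26) = 67108864.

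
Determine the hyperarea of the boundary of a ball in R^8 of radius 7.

|∂B_8(7)| = 823543·π^4/3 ≈ 2.67402e+07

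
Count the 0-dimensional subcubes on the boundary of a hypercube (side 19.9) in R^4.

Choose 0 of 4 axes to span the face (C(4,0) = 1 way), then fix each of the remaining 4 coordinates at one of its two extreme values (2^4 = 16 ways): 1·16 = 16.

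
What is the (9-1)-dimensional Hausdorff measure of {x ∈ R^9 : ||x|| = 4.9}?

|∂B_9(4.9)| ≈ 9.86572e+06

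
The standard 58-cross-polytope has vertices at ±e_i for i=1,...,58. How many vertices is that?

The 58-dimensional cross-polytope has 2n = 2·58 = 116 vertices.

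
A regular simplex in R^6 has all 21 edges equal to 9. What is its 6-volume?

V_6 = √(7) · 9^6 / (6! · 2^(6/2)) ≈ 244.108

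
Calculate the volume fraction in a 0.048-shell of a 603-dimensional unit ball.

Shell fraction = 1 - (1-0.048)^603 ≈ 1 - 1.312e-13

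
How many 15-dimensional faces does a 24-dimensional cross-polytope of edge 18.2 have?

An n-cross-polytope has 2^(k+1)·C(n,k+1) k-faces. Here 2^16·C(24,16) = 65536·735471 = 48199827456.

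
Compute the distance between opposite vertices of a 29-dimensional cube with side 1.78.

||(1.78,1.78,...,1.78)|| = √(29)·1.78 ≈ 9.58559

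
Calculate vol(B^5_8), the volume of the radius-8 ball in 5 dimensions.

Volume = π^{5/2}·(8)^5/Γ(7/2) = 262144·π^2/15 ≈ 172484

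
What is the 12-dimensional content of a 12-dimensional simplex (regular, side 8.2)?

V = (8.2^12 / 12!) · √((12+1) / 2^12) ≈ 10.8698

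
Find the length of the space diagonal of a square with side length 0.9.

||(0.9,0.9,...,0.9)|| = √(2)·0.9 ≈ 1.27279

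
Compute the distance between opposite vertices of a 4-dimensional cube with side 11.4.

d = √(11.4² + 11.4² + ... + 11.4²) [4 terms] = √(4·11.4²) = 11.4√4 = 22.8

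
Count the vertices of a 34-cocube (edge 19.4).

The vertices are ±e_1, ..., ±e_34, so there are 2·34 = 68.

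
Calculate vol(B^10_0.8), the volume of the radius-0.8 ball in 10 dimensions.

The n-ball volume is π^(n/2)·r^n/Γ(n/2+1). With n=10, r=0.8: V ≈ 0.273822.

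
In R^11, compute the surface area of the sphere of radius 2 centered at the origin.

The surface area of an n-ball is 2π^(n/2) r^(n-1) / Γ(n/2). For n=11, r=2: 65536·π^5/945 ≈ 21222.5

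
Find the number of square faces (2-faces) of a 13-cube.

An n-cube has C(n,k)·2^(n-k) k-faces. Here C(13,2)·2^11 = 78·2048 = 159744.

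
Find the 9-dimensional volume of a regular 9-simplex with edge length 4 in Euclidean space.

V = (4^9 / 9!) · √((9+1) / 2^9) ≈ 0.100958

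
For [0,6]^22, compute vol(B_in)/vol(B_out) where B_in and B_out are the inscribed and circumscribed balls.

The radii are 6/2 and 6√22/2, so the volume ratio is (1/√22)^22 = 22^{-22/2} ≈ 1.7114e-15.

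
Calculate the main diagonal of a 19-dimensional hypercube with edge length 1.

The space diagonal of an n-cube of side s is s√n. Here 1·√19 ≈ 4.3589.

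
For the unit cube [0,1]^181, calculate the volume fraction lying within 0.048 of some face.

1 - (1 - 2·0.048)^181 = 1 - 0.904^181 ≈ 0.9999999883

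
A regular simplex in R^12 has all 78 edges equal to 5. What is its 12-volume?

Volume = 5^12 · √(13/2^12) / 12! ≈ 0.0287141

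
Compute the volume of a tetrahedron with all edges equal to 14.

Volume = (√2/12) · 14³ = 323.384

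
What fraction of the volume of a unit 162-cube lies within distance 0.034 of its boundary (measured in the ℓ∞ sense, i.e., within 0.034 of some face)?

The inner cube has side 1-2·0.034 = 0.932 and volume (0.932)^162 ≈ 1.11e-05, so the shell holds 0.999989 of the volume.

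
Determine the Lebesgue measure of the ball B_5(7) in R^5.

The n-ball volume is π^(n/2)·r^n/Γ(n/2+1). With n=5, r=7: V = 134456·π^2/15 ≈ 88468.5.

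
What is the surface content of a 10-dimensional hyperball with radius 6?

S = n·V_n(r)/r = 10·V_10(6)/6 (volume-to-surface relation), giving 839808·π^5 ≈ 2.56998e+08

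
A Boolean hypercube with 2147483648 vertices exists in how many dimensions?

Since 2^n = 2147483648, we have n = 31.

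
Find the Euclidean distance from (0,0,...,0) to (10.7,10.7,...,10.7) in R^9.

Diagonal = √9 · 10.7 = 32.1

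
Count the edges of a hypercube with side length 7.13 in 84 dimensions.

Each of the 2^84 = 19342813113834066795298816 vertices has degree 84; total edges = 84·2^84/2 = 812398150781030805402550272.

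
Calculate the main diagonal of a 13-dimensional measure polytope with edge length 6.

Diagonal = √13 · 6 ≈ 21.6333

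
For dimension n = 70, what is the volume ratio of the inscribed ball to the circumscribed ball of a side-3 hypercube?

V_in/V_out = n^(-n/2) = 70^(-70/2) ≈ 2.63979e-65.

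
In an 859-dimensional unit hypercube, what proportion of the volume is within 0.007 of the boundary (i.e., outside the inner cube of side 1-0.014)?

The inner cube has side 1-2·0.007 = 0.986 and volume (0.986)^859 ≈ 5.499e-06, so the shell holds 0.999995 of the volume.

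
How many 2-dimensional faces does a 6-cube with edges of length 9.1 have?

f_2(6-cube) = (6 choose 2) · 2^4 = 240.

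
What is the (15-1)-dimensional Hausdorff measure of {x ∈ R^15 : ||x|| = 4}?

S_15(4) = 2·π^(15/2)·(4)^14 / Γ(15/2) = 68719476736·π^7/135135 ≈ 1.53589e+09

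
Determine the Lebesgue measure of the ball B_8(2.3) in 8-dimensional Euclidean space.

V_8(2.3) = π^(8/2) · (2.3)^8 / Γ(8/2 + 1) ≈ 3178.42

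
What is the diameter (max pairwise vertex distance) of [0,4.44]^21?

Diagonal = √21 · 4.44 ≈ 20.3466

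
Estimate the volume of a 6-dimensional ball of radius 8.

The n-ball volume is π^(n/2)·r^n/Γ(n/2+1). With n=6, r=8: V = 131072·π^3/3 ≈ 1.35468e+06.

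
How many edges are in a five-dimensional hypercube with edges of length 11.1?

f_1(5-cube) = (5 choose 1) · 2^4 = 80.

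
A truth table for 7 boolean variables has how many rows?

The 7-cube has 2^7 = 128 vertices.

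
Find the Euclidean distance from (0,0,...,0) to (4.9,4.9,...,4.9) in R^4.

The space diagonal of an n-cube of side s is s√n. Here 4.9·√4 = 9.8.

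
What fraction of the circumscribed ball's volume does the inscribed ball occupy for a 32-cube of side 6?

V_in/V_out = n^(-n/2) = 32^(-32/2) ≈ 8.27181e-25.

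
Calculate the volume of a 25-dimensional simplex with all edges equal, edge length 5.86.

V_25 = √(26) · 5.86^25 / (25! · 2^(25/2)) ≈ 8.94142e-10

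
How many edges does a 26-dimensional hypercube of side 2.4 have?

An n-cube has n·2^(n-1) edges. With n = 26: 26·33554432 = 872415232.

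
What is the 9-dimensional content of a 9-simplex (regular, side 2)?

For a regular n-simplex with edge a, V = (a^n / n!)·√((n+1)/2^n). With a=2, n=9: V ≈ 0.000197184.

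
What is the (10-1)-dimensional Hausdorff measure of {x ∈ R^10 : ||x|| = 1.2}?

S_10(1.2) = 2·π^(10/2)·(1.2)^9 / Γ(10/2) ≈ 131.583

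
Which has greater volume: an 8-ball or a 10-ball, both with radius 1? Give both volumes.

V_8(1) ≈ 4.05871. V_10(1) ≈ 2.55016. The 8-ball is larger.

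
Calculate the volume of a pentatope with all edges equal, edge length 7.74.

For a regular n-simplex with edge a, V = (a^n / n!)·√((n+1)/2^n). With a=7.74, n=4: V ≈ 83.5945.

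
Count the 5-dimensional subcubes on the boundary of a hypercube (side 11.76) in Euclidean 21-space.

An n-cube has C(n,k)·2^(n-k) k-faces. Here C(21,5)·2^16 = 20349·65536 = 1333592064.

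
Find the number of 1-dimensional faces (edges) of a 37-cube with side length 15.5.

Number of 1-faces = C(37,1)·2^(37-1) = 37·68719476736 = 2542620639232.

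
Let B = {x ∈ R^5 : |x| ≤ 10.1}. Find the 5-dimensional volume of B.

The n-ball volume is π^(n/2)·r^n/Γ(n/2+1). With n=5, r=10.1: V ≈ 553230.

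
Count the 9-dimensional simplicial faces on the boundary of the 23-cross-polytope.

An n-cross-polytope has 2^(k+1)·C(n,k+1) k-faces. Here 2^10·C(23,10) = 1024·1144066 = 1171523584.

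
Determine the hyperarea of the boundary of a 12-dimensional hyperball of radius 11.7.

S = n·V_n(r)/r = 12·V_12(11.7)/11.7 (volume-to-surface relation), giving 9.0114e+12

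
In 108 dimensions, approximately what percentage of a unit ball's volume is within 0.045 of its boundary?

1 - (1-0.045)^108 ≈ 0.993076 ≈ 99.31%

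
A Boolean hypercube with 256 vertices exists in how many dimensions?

2^n = 256 ⇒ n = log_2(256) = 8.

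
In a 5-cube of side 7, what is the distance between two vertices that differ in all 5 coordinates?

d = √(7² + 7² + ... + 7²) [5 terms] = √(5·7²) = 7√5 ≈ 15.6525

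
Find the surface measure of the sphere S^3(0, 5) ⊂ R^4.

S = n·V_n(r)/r = 4·V_4(5)/5 (volume-to-surface relation), giving 250·π^2 ≈ 2467.4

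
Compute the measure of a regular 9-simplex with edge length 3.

V_9 = √(10) · 3^9 / (9! · 2^(9/2)) ≈ 0.00758042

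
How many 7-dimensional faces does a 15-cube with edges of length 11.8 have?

Choose 7 of 15 axes to span the face (C(15,7) = 6435 ways), then fix each of the remaining 8 coordinates at one of its two extreme values (2^8 = 256 ways): 6435·256 = 1647360.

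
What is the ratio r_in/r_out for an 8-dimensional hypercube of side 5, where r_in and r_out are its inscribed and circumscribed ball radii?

r_in = 5/2 (half the side); r_out = 5√8/2 (half the diagonal). Ratio = 1/√8 ≈ 0.353553.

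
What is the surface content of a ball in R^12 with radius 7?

|∂B_12(7)| = 1977326743·π^6/60 ≈ 3.1683e+10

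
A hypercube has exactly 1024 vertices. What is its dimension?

The n-cube has 2^n vertices, and 1024 = 2^10, so n = 10.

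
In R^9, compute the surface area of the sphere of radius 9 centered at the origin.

S = n·V_n(r)/r = 9·V_9(9)/9 (volume-to-surface relation), giving 459165024·π^4/35 ≈ 1.27791e+09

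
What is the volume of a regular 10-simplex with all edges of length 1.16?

V = (1.16^10 / 10!) · √((10+1) / 2^10) ≈ 1.25998e-07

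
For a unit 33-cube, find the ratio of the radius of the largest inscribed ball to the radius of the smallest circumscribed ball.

r_in / r_out = (1/2) / (1√33/2) = 1/√33 ≈ 0.174078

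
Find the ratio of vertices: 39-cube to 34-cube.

The 39-cube has 2^39 = 549755813888 vertices. The 34-cube has 2^34 = 17179869184 vertices. Ratio: 549755813888/17179869184 = 32.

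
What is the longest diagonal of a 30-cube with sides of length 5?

Diagonal = √30 · 5 ≈ 27.3861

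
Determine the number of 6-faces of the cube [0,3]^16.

f_6(16-cube) = (16 choose 6) · 2^10 = 8200192.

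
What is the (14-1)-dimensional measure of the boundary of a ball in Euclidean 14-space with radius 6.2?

The surface area of an n-ball is 2π^(n/2) r^(n-1) / Γ(n/2). For n=14, r=6.2: 1.67818e+11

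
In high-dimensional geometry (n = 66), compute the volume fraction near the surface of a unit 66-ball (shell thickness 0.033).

1 - (1-0.033)^66 ≈ 0.890819 ≈ 89.08%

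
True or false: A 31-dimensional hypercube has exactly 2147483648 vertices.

True. The 31-cube has 2^31 = 2147483648 vertices.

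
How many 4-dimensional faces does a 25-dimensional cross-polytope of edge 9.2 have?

Each 4-face is the convex hull of 5 vertices, one chosen as ±e_i from each of 5 distinct axes: 2^5·C(25,5) = 1700160.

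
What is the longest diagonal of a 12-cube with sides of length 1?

d = √(1² + 1² + ... + 1²) [12 terms] = √(12·1²) = 1√12 ≈ 3.4641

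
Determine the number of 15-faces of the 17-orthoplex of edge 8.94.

Each 15-face is the convex hull of 16 vertices, one chosen as ±e_i from each of 16 distinct axes: 2^16·C(17,16) = 1114112.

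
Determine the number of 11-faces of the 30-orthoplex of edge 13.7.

Each 11-face is the convex hull of 12 vertices, one chosen as ±e_i from each of 12 distinct axes: 2^12·C(30,12) = 354276249600.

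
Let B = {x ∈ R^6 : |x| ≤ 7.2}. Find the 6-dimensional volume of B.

Volume = π^{6/2}·(7.2)^6/Γ(4) ≈ 719935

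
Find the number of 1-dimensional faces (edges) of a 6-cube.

Number of 1-faces = C(6,1)·2^(6-1) = 6·32 = 192.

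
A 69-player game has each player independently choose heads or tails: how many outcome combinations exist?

Each vertex is a binary string of length 69, so there are 2^69 = 590295810358705651712.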